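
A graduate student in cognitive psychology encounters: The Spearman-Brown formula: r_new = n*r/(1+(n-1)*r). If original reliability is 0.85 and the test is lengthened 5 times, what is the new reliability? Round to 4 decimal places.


r_new = n*r / (1 + (n-1)*r)
Numerator = 5 * 0.85 = 4.25
Denominator = 1 + 4 * 0.85 = 4.4
r_new = 4.25 / 4.4
= 0.9659


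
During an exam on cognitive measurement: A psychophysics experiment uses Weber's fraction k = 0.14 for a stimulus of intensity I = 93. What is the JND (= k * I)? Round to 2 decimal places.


JND = k * I
JND = 0.14 * 93
= 13.02


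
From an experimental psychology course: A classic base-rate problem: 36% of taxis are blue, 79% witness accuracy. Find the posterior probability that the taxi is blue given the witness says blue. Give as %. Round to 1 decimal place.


P(blue | says blue) = P(says blue | blue)*P(blue) / [P(says blue | blue)*P(blue) + P(says blue | not blue)*P(not blue)]
Numerator = 0.79 * 0.36 = 0.2844
False identification = 0.21 * 0.64 = 0.1344
P = 0.2844 / (0.2844 + 0.1344)
= 0.2844 / 0.4188
As percentage = 67.9


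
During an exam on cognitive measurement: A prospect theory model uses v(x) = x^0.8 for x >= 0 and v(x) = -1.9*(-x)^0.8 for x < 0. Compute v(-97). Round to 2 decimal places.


Since x = -97 < 0, use v(x) = -lambda*(-x)^alpha
(-x) = 97
97^0.8 = 38.8524
v(-97) = -1.9 * 38.8524
= -73.82


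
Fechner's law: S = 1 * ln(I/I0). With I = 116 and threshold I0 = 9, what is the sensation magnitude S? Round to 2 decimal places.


S = 1 * ln(116/9)
I/I0 = 12.888889
ln(12.888889) = 2.5564
S = 1 * 2.5564
= 2.56


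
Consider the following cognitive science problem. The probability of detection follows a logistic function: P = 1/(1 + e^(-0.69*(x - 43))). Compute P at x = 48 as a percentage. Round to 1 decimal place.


P(x) = 1/(1 + e^(-0.69*(48 - 43)))
Exponent = -0.69 * 5 = -3.45
e^(-3.45) = 0.031746
P = 1/(1 + 0.031746) = 0.969231
Percentage = 96.9


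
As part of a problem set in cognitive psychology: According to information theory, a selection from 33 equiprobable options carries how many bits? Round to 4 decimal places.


H = log2(n)
H = log2(33)
= 5.0444


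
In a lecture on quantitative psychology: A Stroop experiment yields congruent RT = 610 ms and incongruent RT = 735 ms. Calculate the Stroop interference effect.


Stroop effect = RT(incongruent) - RT(congruent)
= 735 - 610
= 125 ms


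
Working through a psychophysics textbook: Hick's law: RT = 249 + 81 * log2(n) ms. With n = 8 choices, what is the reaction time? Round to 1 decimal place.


RT = 249 + 81 * log2(8)
log2(8) = 3.0
RT = 249 + 81 * 3.0
= 249 + 243.0
= 492.0 ms


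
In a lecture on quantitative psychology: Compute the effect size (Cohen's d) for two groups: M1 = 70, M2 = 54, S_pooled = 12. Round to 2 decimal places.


Cohen's d = (M1 - M2) / S_pooled
= (70 - 54) / 12
= 16 / 12
= 1.33


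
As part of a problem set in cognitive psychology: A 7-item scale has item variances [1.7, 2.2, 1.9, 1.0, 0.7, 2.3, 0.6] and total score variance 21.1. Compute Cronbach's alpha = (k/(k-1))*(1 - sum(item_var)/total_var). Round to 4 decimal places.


alpha = (k/(k-1)) * (1 - sum(s_i^2)/s_total^2)
sum(item variances) = 10.4
k/(k-1) = 7/6 = 1.166667
1 - 10.4/21.1 = 1 - 0.492891 = 0.507109
alpha = 1.166667 * 0.507109
= 0.5916


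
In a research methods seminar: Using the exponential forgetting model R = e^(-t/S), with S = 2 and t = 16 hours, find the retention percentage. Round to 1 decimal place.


R = e^(-t/S)
-t/S = -16/2 = -8.0
R = e^(-8.0) = 0.000335
Percentage = 0.000335 * 100
= 0.0


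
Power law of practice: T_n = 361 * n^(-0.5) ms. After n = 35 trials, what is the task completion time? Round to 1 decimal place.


T_n = 361 * 35^(-0.5)
35^(-0.5) = 0.169031
T_n = 361 * 0.169031
= 61.0 ms


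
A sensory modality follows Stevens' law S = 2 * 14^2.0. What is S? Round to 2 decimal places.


S = 2 * 14^2.0
14^2.0 = 196.0
S = 2 * 196.0
= 392.00


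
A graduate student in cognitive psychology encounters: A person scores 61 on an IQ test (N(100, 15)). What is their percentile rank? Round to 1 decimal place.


z = (IQ - mean) / SD
z = (61 - 100) / 15 = -2.6
Percentile = Phi(-2.6) * 100
Phi(-2.6) = 0.004661
= 0.5


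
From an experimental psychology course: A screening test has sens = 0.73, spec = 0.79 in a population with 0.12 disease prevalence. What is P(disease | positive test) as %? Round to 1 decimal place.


PPV = (sens * prev) / (sens * prev + (1-spec) * (1-prev))
Numerator = 0.73 * 0.12 = 0.0876
P(positive and no disease) = (1 - spec) * (1 - prev) = (1 - 0.79) * (1 - 0.12) = 0.1848
Denominator = 0.0876 + 0.1848 = 0.2724
PPV = 0.0876 / 0.2724 = 0.321586
As percentage = 32.2


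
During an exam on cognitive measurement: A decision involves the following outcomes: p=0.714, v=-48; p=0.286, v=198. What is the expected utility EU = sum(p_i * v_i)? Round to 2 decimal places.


EU = sum(p_i * v_i)
0.714 * -48 = -34.272
0.286 * 198 = 56.628
EU = -34.272 + 56.628
= 22.36


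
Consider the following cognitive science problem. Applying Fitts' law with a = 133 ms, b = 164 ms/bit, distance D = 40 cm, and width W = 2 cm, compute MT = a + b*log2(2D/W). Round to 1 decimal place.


MT = 133 + 164 * log2(2*40/2)
2D/W = 40.0
log2(40.0) = 5.3219
MT = 133 + 164 * 5.3219
= 1005.8 ms


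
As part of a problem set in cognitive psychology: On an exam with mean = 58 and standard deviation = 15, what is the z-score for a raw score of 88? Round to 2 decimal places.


z = (X - mu) / sigma
= (88 - 58) / 15
= 30 / 15
= 2.00


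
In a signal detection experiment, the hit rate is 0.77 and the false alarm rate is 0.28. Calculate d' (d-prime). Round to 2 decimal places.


d' = z(HR) - z(FAR)
z(0.77) = 0.7388
z(0.28) = -0.5828
d' = 0.7388 - -0.5828
= 1.32


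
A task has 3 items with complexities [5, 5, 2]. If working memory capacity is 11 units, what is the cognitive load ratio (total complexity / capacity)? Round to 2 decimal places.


Total complexity = 5 + 5 + 2 = 12
Load = total / capacity = 12 / 11
= 1.09


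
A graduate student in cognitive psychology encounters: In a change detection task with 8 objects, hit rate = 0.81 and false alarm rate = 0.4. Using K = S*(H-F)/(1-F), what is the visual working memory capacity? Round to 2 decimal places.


K = S * (H - F) / (1 - F)
H - F = 0.41
1 - F = 0.6
K = 8 * 0.41 / 0.6
= 5.47


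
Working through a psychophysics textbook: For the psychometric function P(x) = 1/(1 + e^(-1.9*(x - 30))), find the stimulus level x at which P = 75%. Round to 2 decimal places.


At P = 0.75: 0.75 = 1/(1 + e^(-k*(x-x0)))
Solving: e^(-k*(x-x0)) = 1/3
x = x0 + ln(3)/k
ln(3) = 1.0986
x = 30 + 1.0986/1.9
= 30 + 0.5782
= 30.58


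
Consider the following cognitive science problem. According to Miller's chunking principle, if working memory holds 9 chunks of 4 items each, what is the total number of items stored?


Total items = chunks * items_per_chunk
= 9 * 4
= 36


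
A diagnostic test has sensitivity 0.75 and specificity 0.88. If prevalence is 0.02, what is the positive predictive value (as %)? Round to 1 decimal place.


PPV = (sens * prev) / (sens * prev + (1-spec) * (1-prev))
Numerator = 0.75 * 0.02 = 0.015
P(positive and no disease) = (1 - spec) * (1 - prev) = (1 - 0.88) * (1 - 0.02) = 0.1176
Denominator = 0.015 + 0.1176 = 0.1326
PPV = 0.015 / 0.1326 = 0.113122
As percentage = 11.3


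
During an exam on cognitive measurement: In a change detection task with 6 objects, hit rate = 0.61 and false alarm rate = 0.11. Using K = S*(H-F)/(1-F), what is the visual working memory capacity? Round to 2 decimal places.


K = S * (H - F) / (1 - F)
H - F = 0.5
1 - F = 0.89
K = 6 * 0.5 / 0.89
= 3.37


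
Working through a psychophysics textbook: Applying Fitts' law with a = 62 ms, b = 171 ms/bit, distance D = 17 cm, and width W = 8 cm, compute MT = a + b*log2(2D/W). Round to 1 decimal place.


MT = 62 + 171 * log2(2*17/8)
2D/W = 4.25
log2(4.25) = 2.0875
MT = 62 + 171 * 2.0875
= 419.0 ms


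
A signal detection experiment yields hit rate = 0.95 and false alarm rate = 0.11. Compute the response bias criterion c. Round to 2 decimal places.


c = -0.5 * (z(HR) + z(FAR))
z(0.95) = 1.6449
z(0.11) = -1.2265
c = -0.5 * (1.6449 + -1.2265)
= -0.5 * 0.4184
= -0.21


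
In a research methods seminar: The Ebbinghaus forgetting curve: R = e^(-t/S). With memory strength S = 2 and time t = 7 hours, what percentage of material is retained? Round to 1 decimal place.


R = e^(-t/S)
-t/S = -7/2 = -3.5
R = e^(-3.5) = 0.030197
Percentage = 0.030197 * 100
= 3.0


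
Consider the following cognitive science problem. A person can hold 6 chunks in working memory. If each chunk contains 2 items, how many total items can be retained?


Total items = chunks * items_per_chunk
= 6 * 2
= 12


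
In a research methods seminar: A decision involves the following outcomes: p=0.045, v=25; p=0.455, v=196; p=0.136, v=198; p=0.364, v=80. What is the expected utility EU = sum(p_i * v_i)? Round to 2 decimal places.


EU = sum(p_i * v_i)
0.045 * 25 = 1.125
0.455 * 196 = 89.18
0.136 * 198 = 26.928
0.364 * 80 = 29.12
EU = 1.125 + 89.18 + 26.928 + 29.12
= 146.35


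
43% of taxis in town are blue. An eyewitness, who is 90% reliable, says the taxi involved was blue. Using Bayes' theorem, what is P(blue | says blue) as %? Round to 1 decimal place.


P(blue | says blue) = P(says blue | blue)*P(blue) / [P(says blue | blue)*P(blue) + P(says blue | not blue)*P(not blue)]
Numerator = 0.9 * 0.43 = 0.387
False identification = 0.1 * 0.57 = 0.057
P = 0.387 / (0.387 + 0.057)
= 0.387 / 0.444
As percentage = 87.2


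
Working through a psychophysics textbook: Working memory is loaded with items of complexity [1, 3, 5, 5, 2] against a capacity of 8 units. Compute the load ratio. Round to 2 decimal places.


Total complexity = 1 + 3 + 5 + 5 + 2 = 16
Load = total / capacity = 16 / 8
= 2.00


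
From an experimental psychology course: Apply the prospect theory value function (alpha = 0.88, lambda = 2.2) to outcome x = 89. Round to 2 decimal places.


Since x = 89 >= 0, use v(x) = x^0.88
89^0.88 = 51.9354
v(89) = 51.94


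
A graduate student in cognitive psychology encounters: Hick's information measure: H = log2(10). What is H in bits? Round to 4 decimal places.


H = log2(n)
H = log2(10)
= 3.3219


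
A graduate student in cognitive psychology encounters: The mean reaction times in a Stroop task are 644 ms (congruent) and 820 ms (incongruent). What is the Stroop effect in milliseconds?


Stroop effect = RT(incongruent) - RT(congruent)
= 820 - 644
= 176 ms


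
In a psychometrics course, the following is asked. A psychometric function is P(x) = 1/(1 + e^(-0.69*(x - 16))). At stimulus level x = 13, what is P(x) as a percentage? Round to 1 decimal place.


P(x) = 1/(1 + e^(-0.69*(13 - 16)))
Exponent = -0.69 * -3 = 2.07
e^(2.07) = 7.924823
P = 1/(1 + 7.924823) = 0.112047
Percentage = 11.2


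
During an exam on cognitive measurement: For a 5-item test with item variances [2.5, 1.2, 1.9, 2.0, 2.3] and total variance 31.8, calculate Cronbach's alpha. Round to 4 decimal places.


alpha = (k/(k-1)) * (1 - sum(s_i^2)/s_total^2)
sum(item variances) = 9.9
k/(k-1) = 5/4 = 1.25
1 - 9.9/31.8 = 1 - 0.311321 = 0.688679
alpha = 1.25 * 0.688679
= 0.8608


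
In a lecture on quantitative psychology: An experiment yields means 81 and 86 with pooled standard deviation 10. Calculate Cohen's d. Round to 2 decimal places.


Cohen's d = (M1 - M2) / S_pooled
= (81 - 86) / 10
= -5 / 10
= -0.50


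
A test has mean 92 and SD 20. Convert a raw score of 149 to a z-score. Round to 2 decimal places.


z = (X - mu) / sigma
= (149 - 92) / 20
= 57 / 20
= 2.85


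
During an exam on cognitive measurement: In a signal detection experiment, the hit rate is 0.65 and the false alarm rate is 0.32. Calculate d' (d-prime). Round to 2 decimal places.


d' = z(HR) - z(FAR)
z(0.65) = 0.3853
z(0.32) = -0.4677
d' = 0.3853 - -0.4677
= 0.85


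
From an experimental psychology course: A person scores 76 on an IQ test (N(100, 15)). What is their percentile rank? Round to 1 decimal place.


z = (IQ - mean) / SD
z = (76 - 100) / 15 = -1.6
Percentile = Phi(-1.6) * 100
Phi(-1.6) = 0.054799
= 5.5


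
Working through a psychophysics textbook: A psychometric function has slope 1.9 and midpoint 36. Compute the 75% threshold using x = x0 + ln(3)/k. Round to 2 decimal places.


At P = 0.75: 0.75 = 1/(1 + e^(-k*(x-x0)))
Solving: e^(-k*(x-x0)) = 1/3
x = x0 + ln(3)/k
ln(3) = 1.0986
x = 36 + 1.0986/1.9
= 36 + 0.5782
= 36.58


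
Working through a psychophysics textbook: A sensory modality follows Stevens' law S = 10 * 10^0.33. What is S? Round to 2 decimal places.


S = 10 * 10^0.33
10^0.33 = 2.138
S = 10 * 2.138
= 21.38


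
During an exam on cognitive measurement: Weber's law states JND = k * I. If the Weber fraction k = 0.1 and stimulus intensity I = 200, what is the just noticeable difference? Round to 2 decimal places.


JND = k * I
JND = 0.1 * 200
= 20.00


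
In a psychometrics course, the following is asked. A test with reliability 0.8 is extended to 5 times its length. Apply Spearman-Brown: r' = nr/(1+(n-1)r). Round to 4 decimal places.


r_new = n*r / (1 + (n-1)*r)
Numerator = 5 * 0.8 = 4.0
Denominator = 1 + 4 * 0.8 = 4.2
r_new = 4.0 / 4.2
= 0.9524


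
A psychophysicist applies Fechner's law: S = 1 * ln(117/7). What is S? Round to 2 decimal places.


S = 1 * ln(117/7)
I/I0 = 16.714286
ln(16.714286) = 2.8163
S = 1 * 2.8163
= 2.82


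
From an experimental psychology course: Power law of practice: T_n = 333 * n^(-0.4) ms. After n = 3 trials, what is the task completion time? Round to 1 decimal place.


T_n = 333 * 3^(-0.4)
3^(-0.4) = 0.644394
T_n = 333 * 0.644394
= 214.6 ms


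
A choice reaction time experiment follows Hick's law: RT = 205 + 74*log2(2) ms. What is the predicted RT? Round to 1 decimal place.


RT = 205 + 74 * log2(2)
log2(2) = 1.0
RT = 205 + 74 * 1.0
= 205 + 74.0
= 279.0 ms


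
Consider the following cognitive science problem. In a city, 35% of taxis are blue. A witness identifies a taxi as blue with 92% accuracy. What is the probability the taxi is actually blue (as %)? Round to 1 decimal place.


P(blue | says blue) = P(says blue | blue)*P(blue) / [P(says blue | blue)*P(blue) + P(says blue | not blue)*P(not blue)]
Numerator = 0.92 * 0.35 = 0.322
False identification = 0.08 * 0.65 = 0.052
P = 0.322 / (0.322 + 0.052)
= 0.322 / 0.374
As percentage = 86.1


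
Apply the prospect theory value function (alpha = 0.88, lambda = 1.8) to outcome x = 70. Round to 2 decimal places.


Since x = 70 >= 0, use v(x) = x^0.88
70^0.88 = 42.0423
v(70) = 42.04


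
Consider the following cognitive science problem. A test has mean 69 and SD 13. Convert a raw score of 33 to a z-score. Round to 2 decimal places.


z = (X - mu) / sigma
= (33 - 69) / 13
= -36 / 13
= -2.77


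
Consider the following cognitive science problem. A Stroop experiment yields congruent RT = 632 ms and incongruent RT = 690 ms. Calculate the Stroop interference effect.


Stroop effect = RT(incongruent) - RT(congruent)
= 690 - 632
= 58 ms


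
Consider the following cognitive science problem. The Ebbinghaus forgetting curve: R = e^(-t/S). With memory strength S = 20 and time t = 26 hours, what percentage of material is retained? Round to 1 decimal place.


R = e^(-t/S)
-t/S = -26/20 = -1.3
R = e^(-1.3) = 0.272532
Percentage = 0.272532 * 100
= 27.3


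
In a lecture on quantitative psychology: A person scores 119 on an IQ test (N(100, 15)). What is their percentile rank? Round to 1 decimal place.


z = (IQ - mean) / SD
z = (119 - 100) / 15 = 1.2667
Percentile = Phi(1.2667) * 100
Phi(1.2667) = 0.897369
= 89.7


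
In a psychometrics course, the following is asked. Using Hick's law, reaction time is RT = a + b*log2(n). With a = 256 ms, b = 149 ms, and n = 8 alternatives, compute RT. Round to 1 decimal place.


RT = 256 + 149 * log2(8)
log2(8) = 3.0
RT = 256 + 149 * 3.0
= 256 + 447.0
= 703.0 ms


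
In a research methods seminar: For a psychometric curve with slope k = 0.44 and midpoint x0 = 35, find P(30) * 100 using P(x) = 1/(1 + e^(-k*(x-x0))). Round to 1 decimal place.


P(x) = 1/(1 + e^(-0.44*(30 - 35)))
Exponent = -0.44 * -5 = 2.2
e^(2.2) = 9.025013
P = 1/(1 + 9.025013) = 0.09975
Percentage = 10.0


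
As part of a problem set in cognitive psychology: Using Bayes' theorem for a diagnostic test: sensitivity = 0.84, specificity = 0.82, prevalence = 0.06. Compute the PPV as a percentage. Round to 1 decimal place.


PPV = (sens * prev) / (sens * prev + (1-spec) * (1-prev))
Numerator = 0.84 * 0.06 = 0.0504
P(positive and no disease) = (1 - spec) * (1 - prev) = (1 - 0.82) * (1 - 0.06) = 0.1692
Denominator = 0.0504 + 0.1692 = 0.2196
PPV = 0.0504 / 0.2196 = 0.229508
As percentage = 23.0


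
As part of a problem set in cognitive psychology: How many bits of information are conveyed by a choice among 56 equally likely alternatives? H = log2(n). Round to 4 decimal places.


H = log2(n)
H = log2(56)
= 5.8074


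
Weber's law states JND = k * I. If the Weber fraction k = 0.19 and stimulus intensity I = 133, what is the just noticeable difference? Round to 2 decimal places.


JND = k * I
JND = 0.19 * 133
= 25.27


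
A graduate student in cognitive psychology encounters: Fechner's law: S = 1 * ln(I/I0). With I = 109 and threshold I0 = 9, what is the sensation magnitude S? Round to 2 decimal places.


S = 1 * ln(109/9)
I/I0 = 12.111111
ln(12.111111) = 2.4941
S = 1 * 2.4941
= 2.49


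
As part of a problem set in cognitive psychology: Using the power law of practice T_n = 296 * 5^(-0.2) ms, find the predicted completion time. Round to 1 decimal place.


T_n = 296 * 5^(-0.2)
5^(-0.2) = 0.72478
T_n = 296 * 0.72478
= 214.5 ms


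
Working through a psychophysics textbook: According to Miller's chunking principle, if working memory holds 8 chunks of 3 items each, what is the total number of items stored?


Total items = chunks * items_per_chunk
= 8 * 3
= 24


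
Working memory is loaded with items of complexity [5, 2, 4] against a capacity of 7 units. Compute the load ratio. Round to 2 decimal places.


Total complexity = 5 + 2 + 4 = 11
Load = total / capacity = 11 / 7
= 1.57


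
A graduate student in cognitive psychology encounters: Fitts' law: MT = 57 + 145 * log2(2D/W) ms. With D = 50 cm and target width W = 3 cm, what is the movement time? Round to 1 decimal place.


MT = 57 + 145 * log2(2*50/3)
2D/W = 33.333333
log2(33.333333) = 5.0589
MT = 57 + 145 * 5.0589
= 790.5 ms


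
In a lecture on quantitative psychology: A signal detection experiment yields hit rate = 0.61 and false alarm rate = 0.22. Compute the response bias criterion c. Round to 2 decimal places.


c = -0.5 * (z(HR) + z(FAR))
z(0.61) = 0.2793
z(0.22) = -0.7722
c = -0.5 * (0.2793 + -0.7722)
= -0.5 * -0.4929
= 0.25


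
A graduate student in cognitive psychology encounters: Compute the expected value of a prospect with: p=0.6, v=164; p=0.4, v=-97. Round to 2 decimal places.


EU = sum(p_i * v_i)
0.6 * 164 = 98.4
0.4 * -97 = -38.8
EU = 98.4 + -38.8
= 59.60


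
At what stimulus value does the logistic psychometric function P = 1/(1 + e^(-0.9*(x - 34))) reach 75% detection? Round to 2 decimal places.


At P = 0.75: 0.75 = 1/(1 + e^(-k*(x-x0)))
Solving: e^(-k*(x-x0)) = 1/3
x = x0 + ln(3)/k
ln(3) = 1.0986
x = 34 + 1.0986/0.9
= 34 + 1.2207
= 35.22


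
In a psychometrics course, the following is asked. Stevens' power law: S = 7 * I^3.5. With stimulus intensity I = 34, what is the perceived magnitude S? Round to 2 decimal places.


S = 7 * 34^3.5
34^3.5 = 229179.7333
S = 7 * 229179.7333
= 1604258.13


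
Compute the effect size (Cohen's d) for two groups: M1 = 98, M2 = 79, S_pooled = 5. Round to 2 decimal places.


Cohen's d = (M1 - M2) / S_pooled
= (98 - 79) / 5
= 19 / 5
= 3.80


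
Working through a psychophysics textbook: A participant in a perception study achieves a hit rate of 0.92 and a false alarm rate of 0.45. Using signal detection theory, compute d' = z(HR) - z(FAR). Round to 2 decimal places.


d' = z(HR) - z(FAR)
z(0.92) = 1.4051
z(0.45) = -0.1257
d' = 1.4051 - -0.1257
= 1.53


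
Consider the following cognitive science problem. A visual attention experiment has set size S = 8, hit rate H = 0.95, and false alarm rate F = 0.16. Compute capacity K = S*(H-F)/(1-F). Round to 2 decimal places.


K = S * (H - F) / (1 - F)
H - F = 0.79
1 - F = 0.84
K = 8 * 0.79 / 0.84
= 7.52


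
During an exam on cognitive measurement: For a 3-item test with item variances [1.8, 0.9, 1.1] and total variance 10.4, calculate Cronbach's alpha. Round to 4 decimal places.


alpha = (k/(k-1)) * (1 - sum(s_i^2)/s_total^2)
sum(item variances) = 3.8
k/(k-1) = 3/2 = 1.5
1 - 3.8/10.4 = 1 - 0.365385 = 0.634615
alpha = 1.5 * 0.634615
= 0.9519


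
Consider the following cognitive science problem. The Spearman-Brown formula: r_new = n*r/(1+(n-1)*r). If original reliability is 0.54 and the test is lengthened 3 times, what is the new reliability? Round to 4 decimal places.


r_new = n*r / (1 + (n-1)*r)
Numerator = 3 * 0.54 = 1.62
Denominator = 1 + 2 * 0.54 = 2.08
r_new = 1.62 / 2.08
= 0.7788


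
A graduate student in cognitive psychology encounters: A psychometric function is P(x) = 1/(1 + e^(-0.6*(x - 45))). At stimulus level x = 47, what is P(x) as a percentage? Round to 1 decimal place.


P(x) = 1/(1 + e^(-0.6*(47 - 45)))
Exponent = -0.6 * 2 = -1.2
e^(-1.2) = 0.301194
P = 1/(1 + 0.301194) = 0.768525
Percentage = 76.9


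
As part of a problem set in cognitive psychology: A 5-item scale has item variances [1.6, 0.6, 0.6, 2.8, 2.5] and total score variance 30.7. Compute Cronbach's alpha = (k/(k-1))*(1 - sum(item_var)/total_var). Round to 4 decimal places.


alpha = (k/(k-1)) * (1 - sum(s_i^2)/s_total^2)
sum(item variances) = 8.1
k/(k-1) = 5/4 = 1.25
1 - 8.1/30.7 = 1 - 0.263844 = 0.736156
alpha = 1.25 * 0.736156
= 0.9202


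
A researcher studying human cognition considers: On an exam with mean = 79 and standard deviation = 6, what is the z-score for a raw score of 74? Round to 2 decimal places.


z = (X - mu) / sigma
= (74 - 79) / 6
= -5 / 6
= -0.83


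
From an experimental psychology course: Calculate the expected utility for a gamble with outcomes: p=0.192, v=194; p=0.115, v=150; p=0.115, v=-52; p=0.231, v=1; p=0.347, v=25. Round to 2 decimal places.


EU = sum(p_i * v_i)
0.192 * 194 = 37.248
0.115 * 150 = 17.25
0.115 * -52 = -5.98
0.231 * 1 = 0.231
0.347 * 25 = 8.675
EU = 37.248 + 17.25 + -5.98 + 0.231 + 8.675
= 57.42


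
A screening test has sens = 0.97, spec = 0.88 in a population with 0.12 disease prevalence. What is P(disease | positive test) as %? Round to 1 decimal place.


PPV = (sens * prev) / (sens * prev + (1-spec) * (1-prev))
Numerator = 0.97 * 0.12 = 0.1164
P(positive and no disease) = (1 - spec) * (1 - prev) = (1 - 0.88) * (1 - 0.12) = 0.1056
Denominator = 0.1164 + 0.1056 = 0.222
PPV = 0.1164 / 0.222 = 0.524324
As percentage = 52.4


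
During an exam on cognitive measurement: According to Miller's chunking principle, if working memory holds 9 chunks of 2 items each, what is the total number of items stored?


Total items = chunks * items_per_chunk
= 9 * 2
= 18


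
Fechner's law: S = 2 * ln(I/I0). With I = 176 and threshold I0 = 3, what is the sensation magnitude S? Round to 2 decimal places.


S = 2 * ln(176/3)
I/I0 = 58.666667
ln(58.666667) = 4.0719
S = 2 * 4.0719
= 8.14


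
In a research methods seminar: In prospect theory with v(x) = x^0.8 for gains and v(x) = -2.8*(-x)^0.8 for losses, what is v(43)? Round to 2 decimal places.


Since x = 43 >= 0, use v(x) = x^0.8
43^0.8 = 20.2663
v(43) = 20.27


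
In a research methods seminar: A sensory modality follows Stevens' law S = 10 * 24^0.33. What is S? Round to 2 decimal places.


S = 10 * 24^0.33
24^0.33 = 2.8541
S = 10 * 2.8541
= 28.54


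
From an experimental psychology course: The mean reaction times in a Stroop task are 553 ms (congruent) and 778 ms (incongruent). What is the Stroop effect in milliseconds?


Stroop effect = RT(incongruent) - RT(congruent)
= 778 - 553
= 225 ms


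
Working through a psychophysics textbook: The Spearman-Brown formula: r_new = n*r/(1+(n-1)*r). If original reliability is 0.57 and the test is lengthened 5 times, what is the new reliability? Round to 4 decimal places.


r_new = n*r / (1 + (n-1)*r)
Numerator = 5 * 0.57 = 2.85
Denominator = 1 + 4 * 0.57 = 3.28
r_new = 2.85 / 3.28
= 0.8689


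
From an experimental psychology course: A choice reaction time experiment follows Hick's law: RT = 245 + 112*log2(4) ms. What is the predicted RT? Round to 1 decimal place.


RT = 245 + 112 * log2(4)
log2(4) = 2.0
RT = 245 + 112 * 2.0
= 245 + 224.0
= 469.0 ms


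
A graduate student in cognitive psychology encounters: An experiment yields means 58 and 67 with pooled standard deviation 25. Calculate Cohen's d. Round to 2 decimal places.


Cohen's d = (M1 - M2) / S_pooled
= (58 - 67) / 25
= -9 / 25
= -0.36


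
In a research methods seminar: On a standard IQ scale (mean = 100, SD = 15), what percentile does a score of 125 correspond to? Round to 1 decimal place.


z = (IQ - mean) / SD
z = (125 - 100) / 15 = 1.6667
Percentile = Phi(1.6667) * 100
Phi(1.6667) = 0.952213
= 95.2


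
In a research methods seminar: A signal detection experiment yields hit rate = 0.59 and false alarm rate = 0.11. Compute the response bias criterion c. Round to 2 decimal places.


c = -0.5 * (z(HR) + z(FAR))
z(0.59) = 0.2275
z(0.11) = -1.2265
c = -0.5 * (0.2275 + -1.2265)
= -0.5 * -0.999
= 0.50


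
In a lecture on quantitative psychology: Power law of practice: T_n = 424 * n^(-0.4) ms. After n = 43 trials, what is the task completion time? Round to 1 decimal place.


T_n = 424 * 43^(-0.4)
43^(-0.4) = 0.222133
T_n = 424 * 0.222133
= 94.2 ms


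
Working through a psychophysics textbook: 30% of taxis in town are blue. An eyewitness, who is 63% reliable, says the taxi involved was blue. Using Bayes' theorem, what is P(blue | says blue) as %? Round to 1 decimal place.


P(blue | says blue) = P(says blue | blue)*P(blue) / [P(says blue | blue)*P(blue) + P(says blue | not blue)*P(not blue)]
Numerator = 0.63 * 0.3 = 0.189
False identification = 0.37 * 0.7 = 0.259
P = 0.189 / (0.189 + 0.259)
= 0.189 / 0.448
As percentage = 42.2


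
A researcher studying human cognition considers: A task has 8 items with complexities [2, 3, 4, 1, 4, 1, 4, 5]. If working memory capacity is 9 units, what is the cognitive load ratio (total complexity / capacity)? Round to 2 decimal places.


Total complexity = 2 + 3 + 4 + 1 + 4 + 1 + 4 + 5 = 24
Load = total / capacity = 24 / 9
= 2.67


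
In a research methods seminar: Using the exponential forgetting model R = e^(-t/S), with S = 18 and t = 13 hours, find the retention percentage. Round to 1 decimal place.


R = e^(-t/S)
-t/S = -13/18 = -0.722222
R = e^(-0.722222) = 0.485672
Percentage = 0.485672 * 100
= 48.6


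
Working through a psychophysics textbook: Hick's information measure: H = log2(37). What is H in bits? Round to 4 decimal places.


H = log2(n)
H = log2(37)
= 5.2095


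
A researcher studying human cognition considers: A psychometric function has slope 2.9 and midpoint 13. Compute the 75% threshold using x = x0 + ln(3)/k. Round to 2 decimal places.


At P = 0.75: 0.75 = 1/(1 + e^(-k*(x-x0)))
Solving: e^(-k*(x-x0)) = 1/3
x = x0 + ln(3)/k
ln(3) = 1.0986
x = 13 + 1.0986/2.9
= 13 + 0.3788
= 13.38


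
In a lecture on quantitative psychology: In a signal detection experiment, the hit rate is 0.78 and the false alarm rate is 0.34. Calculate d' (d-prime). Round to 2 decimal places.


d' = z(HR) - z(FAR)
z(0.78) = 0.7722
z(0.34) = -0.4125
d' = 0.7722 - -0.4125
= 1.18


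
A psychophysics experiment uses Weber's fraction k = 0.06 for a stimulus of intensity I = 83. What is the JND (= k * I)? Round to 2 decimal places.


JND = k * I
JND = 0.06 * 83
= 4.98


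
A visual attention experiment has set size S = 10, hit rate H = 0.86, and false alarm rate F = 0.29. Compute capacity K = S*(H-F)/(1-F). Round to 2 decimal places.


K = S * (H - F) / (1 - F)
H - F = 0.57
1 - F = 0.71
K = 10 * 0.57 / 0.71
= 8.03


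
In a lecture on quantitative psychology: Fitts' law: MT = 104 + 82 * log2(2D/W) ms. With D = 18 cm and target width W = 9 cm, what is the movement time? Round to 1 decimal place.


MT = 104 + 82 * log2(2*18/9)
2D/W = 4.0
log2(4.0) = 2.0
MT = 104 + 82 * 2.0
= 268.0 ms


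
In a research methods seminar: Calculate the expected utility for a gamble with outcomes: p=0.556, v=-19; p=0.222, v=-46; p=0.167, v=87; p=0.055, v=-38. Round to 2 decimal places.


EU = sum(p_i * v_i)
0.556 * -19 = -10.564
0.222 * -46 = -10.212
0.167 * 87 = 14.529
0.055 * -38 = -2.09
EU = -10.564 + -10.212 + 14.529 + -2.09
= -8.34


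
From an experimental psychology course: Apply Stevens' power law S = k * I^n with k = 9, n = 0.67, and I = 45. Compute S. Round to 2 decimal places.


S = 9 * 45^0.67
45^0.67 = 12.813
S = 9 * 12.813
= 115.32


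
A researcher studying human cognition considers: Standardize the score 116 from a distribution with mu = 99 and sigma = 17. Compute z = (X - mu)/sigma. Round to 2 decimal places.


z = (X - mu) / sigma
= (116 - 99) / 17
= 17 / 17
= 1.00


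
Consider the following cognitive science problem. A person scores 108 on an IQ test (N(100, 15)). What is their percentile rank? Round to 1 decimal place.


z = (IQ - mean) / SD
z = (108 - 100) / 15 = 0.5333
Percentile = Phi(0.5333) * 100
Phi(0.5333) = 0.703087
= 70.3


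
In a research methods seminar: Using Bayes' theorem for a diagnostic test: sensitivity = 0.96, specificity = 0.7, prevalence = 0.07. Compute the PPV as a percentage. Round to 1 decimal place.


PPV = (sens * prev) / (sens * prev + (1-spec) * (1-prev))
Numerator = 0.96 * 0.07 = 0.0672
P(positive and no disease) = (1 - spec) * (1 - prev) = (1 - 0.7) * (1 - 0.07) = 0.279
Denominator = 0.0672 + 0.279 = 0.3462
PPV = 0.0672 / 0.3462 = 0.194107
As percentage = 19.4


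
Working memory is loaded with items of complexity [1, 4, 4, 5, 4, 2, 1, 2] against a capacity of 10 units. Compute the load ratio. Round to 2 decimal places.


Total complexity = 1 + 4 + 4 + 5 + 4 + 2 + 1 + 2 = 23
Load = total / capacity = 23 / 10
= 2.30


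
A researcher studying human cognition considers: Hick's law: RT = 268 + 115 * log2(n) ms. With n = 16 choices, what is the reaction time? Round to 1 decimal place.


RT = 268 + 115 * log2(16)
log2(16) = 4.0
RT = 268 + 115 * 4.0
= 268 + 460.0
= 728.0 ms


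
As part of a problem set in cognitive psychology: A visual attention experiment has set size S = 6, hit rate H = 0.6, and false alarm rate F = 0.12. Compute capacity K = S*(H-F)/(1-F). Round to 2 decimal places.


K = S * (H - F) / (1 - F)
H - F = 0.48
1 - F = 0.88
K = 6 * 0.48 / 0.88
= 3.27


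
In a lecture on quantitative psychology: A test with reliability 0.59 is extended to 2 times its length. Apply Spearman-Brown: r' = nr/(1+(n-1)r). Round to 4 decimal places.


r_new = n*r / (1 + (n-1)*r)
Numerator = 2 * 0.59 = 1.18
Denominator = 1 + 1 * 0.59 = 1.59
r_new = 1.18 / 1.59
= 0.7421


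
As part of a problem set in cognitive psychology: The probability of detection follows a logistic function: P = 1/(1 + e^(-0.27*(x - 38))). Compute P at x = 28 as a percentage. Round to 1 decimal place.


P(x) = 1/(1 + e^(-0.27*(28 - 38)))
Exponent = -0.27 * -10 = 2.7
e^(2.7) = 14.879732
P = 1/(1 + 14.879732) = 0.062973
Percentage = 6.3


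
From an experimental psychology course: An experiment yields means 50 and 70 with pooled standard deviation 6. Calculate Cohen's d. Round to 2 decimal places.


Cohen's d = (M1 - M2) / S_pooled
= (50 - 70) / 6
= -20 / 6
= -3.33


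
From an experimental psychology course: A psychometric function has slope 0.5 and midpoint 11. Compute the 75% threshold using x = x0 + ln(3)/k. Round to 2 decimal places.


At P = 0.75: 0.75 = 1/(1 + e^(-k*(x-x0)))
Solving: e^(-k*(x-x0)) = 1/3
x = x0 + ln(3)/k
ln(3) = 1.0986
x = 11 + 1.0986/0.5
= 11 + 2.1972
= 13.20


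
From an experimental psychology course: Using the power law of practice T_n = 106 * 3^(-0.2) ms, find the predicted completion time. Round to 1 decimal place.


T_n = 106 * 3^(-0.2)
3^(-0.2) = 0.802742
T_n = 106 * 0.802742
= 85.1 ms


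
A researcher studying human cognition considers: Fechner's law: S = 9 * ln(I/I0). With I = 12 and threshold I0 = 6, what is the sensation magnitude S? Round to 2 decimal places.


S = 9 * ln(12/6)
I/I0 = 2.0
ln(2.0) = 0.6931
S = 9 * 0.6931
= 6.24


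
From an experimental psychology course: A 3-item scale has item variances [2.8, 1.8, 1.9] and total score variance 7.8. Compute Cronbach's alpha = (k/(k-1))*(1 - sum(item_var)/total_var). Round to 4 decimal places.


alpha = (k/(k-1)) * (1 - sum(s_i^2)/s_total^2)
sum(item variances) = 6.5
k/(k-1) = 3/2 = 1.5
1 - 6.5/7.8 = 1 - 0.833333 = 0.166667
alpha = 1.5 * 0.166667
= 0.2500


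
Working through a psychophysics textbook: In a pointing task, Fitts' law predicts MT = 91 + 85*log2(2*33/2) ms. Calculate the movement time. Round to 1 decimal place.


MT = 91 + 85 * log2(2*33/2)
2D/W = 33.0
log2(33.0) = 5.0444
MT = 91 + 85 * 5.0444
= 519.8 ms


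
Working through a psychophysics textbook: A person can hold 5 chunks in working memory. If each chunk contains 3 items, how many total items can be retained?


Total items = chunks * items_per_chunk
= 5 * 3
= 15


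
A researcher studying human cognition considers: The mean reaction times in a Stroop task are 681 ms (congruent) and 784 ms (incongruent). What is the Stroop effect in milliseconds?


Stroop effect = RT(incongruent) - RT(congruent)
= 784 - 681
= 103 ms


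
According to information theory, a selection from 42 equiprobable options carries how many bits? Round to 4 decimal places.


H = log2(n)
H = log2(42)
= 5.3923


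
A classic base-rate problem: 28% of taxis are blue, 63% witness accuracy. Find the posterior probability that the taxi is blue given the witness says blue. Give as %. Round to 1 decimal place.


P(blue | says blue) = P(says blue | blue)*P(blue) / [P(says blue | blue)*P(blue) + P(says blue | not blue)*P(not blue)]
Numerator = 0.63 * 0.28 = 0.1764
False identification = 0.37 * 0.72 = 0.2664
P = 0.1764 / (0.1764 + 0.2664)
= 0.1764 / 0.4428
As percentage = 39.8


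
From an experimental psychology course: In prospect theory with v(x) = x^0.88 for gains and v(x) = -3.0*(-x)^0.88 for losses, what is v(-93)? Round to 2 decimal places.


Since x = -93 < 0, use v(x) = -lambda*(-x)^alpha
(-x) = 93
93^0.88 = 53.984
v(-93) = -3.0 * 53.984
= -161.95


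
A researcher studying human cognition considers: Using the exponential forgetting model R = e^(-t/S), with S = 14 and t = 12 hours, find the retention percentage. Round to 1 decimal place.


R = e^(-t/S)
-t/S = -12/14 = -0.857143
R = e^(-0.857143) = 0.424373
Percentage = 0.424373 * 100
= 42.4


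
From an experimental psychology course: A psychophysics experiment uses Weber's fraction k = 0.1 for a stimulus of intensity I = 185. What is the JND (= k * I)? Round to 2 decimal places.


JND = k * I
JND = 0.1 * 185
= 18.50


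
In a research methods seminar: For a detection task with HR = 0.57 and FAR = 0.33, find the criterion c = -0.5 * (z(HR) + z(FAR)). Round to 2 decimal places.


c = -0.5 * (z(HR) + z(FAR))
z(0.57) = 0.1764
z(0.33) = -0.4399
c = -0.5 * (0.1764 + -0.4399)
= -0.5 * -0.2635
= 0.13


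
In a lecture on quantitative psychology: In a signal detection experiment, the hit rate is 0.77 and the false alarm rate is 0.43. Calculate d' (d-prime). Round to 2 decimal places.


d' = z(HR) - z(FAR)
z(0.77) = 0.7388
z(0.43) = -0.1764
d' = 0.7388 - -0.1764
= 0.92


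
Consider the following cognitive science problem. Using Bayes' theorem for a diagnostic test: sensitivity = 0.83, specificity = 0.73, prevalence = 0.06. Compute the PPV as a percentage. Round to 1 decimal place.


PPV = (sens * prev) / (sens * prev + (1-spec) * (1-prev))
Numerator = 0.83 * 0.06 = 0.0498
P(positive and no disease) = (1 - spec) * (1 - prev) = (1 - 0.73) * (1 - 0.06) = 0.2538
Denominator = 0.0498 + 0.2538 = 0.3036
PPV = 0.0498 / 0.3036 = 0.164032
As percentage = 16.4


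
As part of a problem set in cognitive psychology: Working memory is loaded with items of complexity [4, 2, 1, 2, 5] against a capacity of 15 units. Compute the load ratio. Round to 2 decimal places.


Total complexity = 4 + 2 + 1 + 2 + 5 = 14
Load = total / capacity = 14 / 15
= 0.93


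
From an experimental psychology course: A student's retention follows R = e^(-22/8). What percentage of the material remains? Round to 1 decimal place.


R = e^(-t/S)
-t/S = -22/8 = -2.75
R = e^(-2.75) = 0.063928
Percentage = 0.063928 * 100
= 6.4


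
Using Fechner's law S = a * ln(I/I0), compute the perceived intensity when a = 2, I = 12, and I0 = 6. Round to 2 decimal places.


S = 2 * ln(12/6)
I/I0 = 2.0
ln(2.0) = 0.6931
S = 2 * 0.6931
= 1.39


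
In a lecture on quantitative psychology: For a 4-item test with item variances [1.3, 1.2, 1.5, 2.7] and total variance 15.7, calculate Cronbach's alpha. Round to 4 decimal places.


alpha = (k/(k-1)) * (1 - sum(s_i^2)/s_total^2)
sum(item variances) = 6.7
k/(k-1) = 4/3 = 1.333333
1 - 6.7/15.7 = 1 - 0.426752 = 0.573248
alpha = 1.333333 * 0.573248
= 0.7643


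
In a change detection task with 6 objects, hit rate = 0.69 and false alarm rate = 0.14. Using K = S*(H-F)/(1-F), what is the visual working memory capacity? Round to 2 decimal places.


K = S * (H - F) / (1 - F)
H - F = 0.55
1 - F = 0.86
K = 6 * 0.55 / 0.86
= 3.84


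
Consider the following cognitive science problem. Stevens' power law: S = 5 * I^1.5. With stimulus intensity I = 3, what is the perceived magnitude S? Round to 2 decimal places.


S = 5 * 3^1.5
3^1.5 = 5.1962
S = 5 * 5.1962
= 25.98


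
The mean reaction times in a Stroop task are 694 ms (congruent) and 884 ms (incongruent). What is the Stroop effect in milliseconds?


Stroop effect = RT(incongruent) - RT(congruent)
= 884 - 694
= 190 ms


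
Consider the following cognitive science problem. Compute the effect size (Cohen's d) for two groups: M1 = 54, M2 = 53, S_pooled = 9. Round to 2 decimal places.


Cohen's d = (M1 - M2) / S_pooled
= (54 - 53) / 9
= 1 / 9
= 0.11


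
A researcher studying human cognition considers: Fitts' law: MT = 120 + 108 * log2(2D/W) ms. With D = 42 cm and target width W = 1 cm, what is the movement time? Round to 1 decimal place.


MT = 120 + 108 * log2(2*42/1)
2D/W = 84.0
log2(84.0) = 6.3923
MT = 120 + 108 * 6.3923
= 810.4 ms


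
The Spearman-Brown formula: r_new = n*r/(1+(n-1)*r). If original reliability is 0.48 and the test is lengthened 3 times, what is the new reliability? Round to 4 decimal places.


r_new = n*r / (1 + (n-1)*r)
Numerator = 3 * 0.48 = 1.44
Denominator = 1 + 2 * 0.48 = 1.96
r_new = 1.44 / 1.96
= 0.7347


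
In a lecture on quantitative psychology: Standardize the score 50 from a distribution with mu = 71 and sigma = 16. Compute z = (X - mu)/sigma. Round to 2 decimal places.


z = (X - mu) / sigma
= (50 - 71) / 16
= -21 / 16
= -1.31


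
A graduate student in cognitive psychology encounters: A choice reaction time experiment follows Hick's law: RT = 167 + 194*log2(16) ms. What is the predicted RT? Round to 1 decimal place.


RT = 167 + 194 * log2(16)
log2(16) = 4.0
RT = 167 + 194 * 4.0
= 167 + 776.0
= 943.0 ms


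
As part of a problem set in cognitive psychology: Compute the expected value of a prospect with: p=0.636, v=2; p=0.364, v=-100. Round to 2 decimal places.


EU = sum(p_i * v_i)
0.636 * 2 = 1.272
0.364 * -100 = -36.4
EU = 1.272 + -36.4
= -35.13
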